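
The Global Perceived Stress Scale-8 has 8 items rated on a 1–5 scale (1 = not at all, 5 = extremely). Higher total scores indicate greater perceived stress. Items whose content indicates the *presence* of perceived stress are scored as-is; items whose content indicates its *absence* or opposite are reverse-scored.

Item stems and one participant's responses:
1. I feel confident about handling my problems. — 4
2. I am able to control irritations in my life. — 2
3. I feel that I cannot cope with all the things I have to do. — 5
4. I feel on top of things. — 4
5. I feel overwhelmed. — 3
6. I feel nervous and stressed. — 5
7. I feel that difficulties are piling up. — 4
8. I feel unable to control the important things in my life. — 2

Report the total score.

27

Items 1, 2, 4 describe the absence/opposite of perceived stress → reverse-score.
reverse-coded value = 6 − response.
  item 1: 6 − 4 = 2
  item 2: 6 − 2 = 4
  item 3: 5
  item 4: 6 − 4 = 2
  item 5: 3
  item 6: 5
  item 7: 4
  item 8: 2
Total = 2 + 4 + 5 + 2 + 3 + 5 + 4 + 2 = 27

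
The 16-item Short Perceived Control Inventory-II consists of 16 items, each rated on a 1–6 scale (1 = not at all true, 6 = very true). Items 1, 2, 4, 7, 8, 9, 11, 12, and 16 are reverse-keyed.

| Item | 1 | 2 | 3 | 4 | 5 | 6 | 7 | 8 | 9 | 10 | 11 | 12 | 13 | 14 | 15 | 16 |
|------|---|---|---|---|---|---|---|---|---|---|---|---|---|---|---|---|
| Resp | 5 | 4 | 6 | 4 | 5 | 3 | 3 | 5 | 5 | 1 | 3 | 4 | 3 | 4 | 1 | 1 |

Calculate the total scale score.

Raw sum = 57. Reverse-keyed items: 1, 2, 4, 7, 8, 9, 11, 12, 16; their raw sum = 34.
Each reversal replaces raw with 7 − raw, changing the total by 7 − 2·raw per item.
Total = 57 + 9·7 − 2·34 = 57 + 63 − 68 = 52

52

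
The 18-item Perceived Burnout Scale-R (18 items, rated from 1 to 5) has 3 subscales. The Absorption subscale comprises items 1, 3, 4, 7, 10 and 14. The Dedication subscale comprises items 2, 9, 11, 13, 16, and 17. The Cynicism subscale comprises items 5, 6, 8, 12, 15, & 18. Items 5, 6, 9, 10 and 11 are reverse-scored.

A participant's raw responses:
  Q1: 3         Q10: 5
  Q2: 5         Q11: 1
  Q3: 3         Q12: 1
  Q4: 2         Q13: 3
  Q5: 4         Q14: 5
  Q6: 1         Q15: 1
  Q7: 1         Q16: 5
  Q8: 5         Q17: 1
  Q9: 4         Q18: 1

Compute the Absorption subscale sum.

15

Absorption items: 1, 3, 4, 7, 10, 14.
Of these, item 10 is reverse-scored; reverse-coded value = 6 − response.
  item 1: 3
  item 3: 3
  item 4: 2
  item 7: 1
  item 10: 6 − 5 = 1
  item 14: 5
Sum = 3 + 3 + 2 + 1 + 1 + 5 = 15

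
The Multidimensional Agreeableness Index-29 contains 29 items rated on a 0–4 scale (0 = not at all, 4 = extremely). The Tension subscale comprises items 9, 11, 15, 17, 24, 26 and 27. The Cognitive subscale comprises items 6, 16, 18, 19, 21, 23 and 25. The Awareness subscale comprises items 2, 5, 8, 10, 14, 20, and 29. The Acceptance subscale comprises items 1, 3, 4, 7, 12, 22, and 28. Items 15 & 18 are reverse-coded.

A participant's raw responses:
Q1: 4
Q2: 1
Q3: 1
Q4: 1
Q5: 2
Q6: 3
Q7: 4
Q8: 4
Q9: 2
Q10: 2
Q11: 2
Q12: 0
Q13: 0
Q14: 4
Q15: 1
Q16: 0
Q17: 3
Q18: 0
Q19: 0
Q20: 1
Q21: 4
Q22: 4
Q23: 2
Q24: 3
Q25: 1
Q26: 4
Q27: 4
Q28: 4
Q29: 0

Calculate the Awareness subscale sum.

14

Awareness items: 2, 5, 8, 10, 14, 20, 29.
  item 2: 1
  item 5: 2
  item 8: 4
  item 10: 2
  item 14: 4
  item 20: 1
  item 29: 0
Sum = 1 + 2 + 4 + 2 + 4 + 1 + 0 = 14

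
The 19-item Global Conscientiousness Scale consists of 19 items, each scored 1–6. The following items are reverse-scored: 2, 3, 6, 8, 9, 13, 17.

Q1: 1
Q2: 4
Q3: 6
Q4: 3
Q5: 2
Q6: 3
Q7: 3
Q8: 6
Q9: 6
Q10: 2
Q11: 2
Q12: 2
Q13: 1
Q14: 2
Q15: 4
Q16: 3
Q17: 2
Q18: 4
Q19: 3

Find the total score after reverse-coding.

52

Apply reverse scoring (reverse-coded value = 7 − response):
  item 2: 7 − 4 = 3
  item 3: 7 − 6 = 1
  item 6: 7 − 3 = 4
  item 8: 7 − 6 = 1
  item 9: 7 − 6 = 1
  item 13: 7 − 1 = 6
  item 17: 7 − 2 = 5
After reverse-coding: 1, 3, 1, 3, 2, 4, 3, 1, 1, 2, 2, 2, 6, 2, 4, 3, 5, 4, 3
Total = 1 + 3 + 1 + 3 + 2 + 4 + 3 + 1 + 1 + 2 + 2 + 2 + 6 + 2 + 4 + 3 + 5 + 4 + 3 = 52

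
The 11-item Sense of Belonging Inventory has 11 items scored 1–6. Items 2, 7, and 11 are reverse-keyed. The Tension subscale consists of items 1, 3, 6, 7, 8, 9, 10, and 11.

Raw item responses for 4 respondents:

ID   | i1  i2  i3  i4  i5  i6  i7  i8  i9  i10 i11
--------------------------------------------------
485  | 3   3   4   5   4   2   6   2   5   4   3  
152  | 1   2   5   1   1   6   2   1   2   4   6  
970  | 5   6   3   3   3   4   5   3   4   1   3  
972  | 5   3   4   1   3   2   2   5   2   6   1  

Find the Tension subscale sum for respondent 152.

Respondent 152 raw: 1, 2, 5, 1, 1, 6, 2, 1, 2, 4, 6.
Tension items: 1, 3, 6, 7, 8, 9, 10, 11.
Reverse-coded (reversed = (1+6) − raw = 7 − raw):
  item 1: 1
  item 3: 5
  item 6: 6
  item 7: 7 − 2 = 5
  item 8: 1
  item 9: 2
  item 10: 4
  item 11: 7 − 6 = 1
Sum = 1 + 5 + 6 + 5 + 1 + 2 + 4 + 1 = 25

25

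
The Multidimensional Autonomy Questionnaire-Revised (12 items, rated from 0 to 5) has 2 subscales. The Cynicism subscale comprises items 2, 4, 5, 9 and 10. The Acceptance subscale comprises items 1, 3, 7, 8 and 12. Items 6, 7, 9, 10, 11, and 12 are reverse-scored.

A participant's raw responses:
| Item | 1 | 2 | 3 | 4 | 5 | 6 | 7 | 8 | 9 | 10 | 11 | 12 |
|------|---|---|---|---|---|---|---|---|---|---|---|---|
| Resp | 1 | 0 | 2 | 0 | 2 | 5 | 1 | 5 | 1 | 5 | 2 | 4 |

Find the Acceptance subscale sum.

13

Acceptance items: 1, 3, 7, 8, 12.
Of these, items 7 & 12 are reverse-scored; reversed = (0+5) − raw = 5 − raw.
  item 1: 1
  item 3: 2
  item 7: 5 − 1 = 4
  item 8: 5
  item 12: 5 − 4 = 1
Sum = 1 + 2 + 4 + 5 + 1 = 13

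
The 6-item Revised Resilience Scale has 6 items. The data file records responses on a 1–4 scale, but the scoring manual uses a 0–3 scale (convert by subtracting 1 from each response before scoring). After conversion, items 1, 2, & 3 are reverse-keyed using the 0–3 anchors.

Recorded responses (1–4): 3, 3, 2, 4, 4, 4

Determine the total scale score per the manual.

13

Convert to 0–3: 2, 2, 1, 3, 3, 3
Reverse-coded (reverse-coded value = 3 − response):
  item 1: 3 − 2 = 1
  item 2: 3 − 2 = 1
  item 3: 3 − 1 = 2
Scored: 1, 1, 2, 3, 3, 3
Total = 13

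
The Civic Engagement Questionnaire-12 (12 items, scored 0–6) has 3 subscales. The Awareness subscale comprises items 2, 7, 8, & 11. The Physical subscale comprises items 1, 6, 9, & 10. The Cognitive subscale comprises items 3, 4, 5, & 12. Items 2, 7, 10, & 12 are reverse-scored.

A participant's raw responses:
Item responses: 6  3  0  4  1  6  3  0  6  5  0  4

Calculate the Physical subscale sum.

Physical items: 1, 6, 9, 10.
Of these, item 10 is reverse-scored; reversed = (0+6) − raw = 6 − raw.
  item 1: 6
  item 6: 6
  item 9: 6
  item 10: 6 − 5 = 1
Sum = 6 + 6 + 6 + 1 = 19

19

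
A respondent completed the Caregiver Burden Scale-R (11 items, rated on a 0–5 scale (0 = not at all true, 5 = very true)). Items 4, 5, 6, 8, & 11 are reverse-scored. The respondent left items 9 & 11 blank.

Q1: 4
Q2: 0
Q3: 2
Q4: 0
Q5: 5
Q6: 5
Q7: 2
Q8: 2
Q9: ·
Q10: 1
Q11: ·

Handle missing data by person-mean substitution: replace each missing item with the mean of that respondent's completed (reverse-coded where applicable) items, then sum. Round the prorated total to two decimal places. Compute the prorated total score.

Reverse-coded (on a 0–5 scale, reversed = 5 − raw):
  item 4: 5 − 0 = 5
  item 5: 5 − 5 = 0
  item 6: 5 − 5 = 0
  item 8: 5 − 2 = 3
Completed scored items (9 of 11): 4, 0, 2, 5, 0, 0, 2, 3, 1; sum = 17.
Person mean = 17 / 9 ≈ 1.8889
Prorated total = (17 / 9) × 11 = 20.78 (to 2 dp)

20.78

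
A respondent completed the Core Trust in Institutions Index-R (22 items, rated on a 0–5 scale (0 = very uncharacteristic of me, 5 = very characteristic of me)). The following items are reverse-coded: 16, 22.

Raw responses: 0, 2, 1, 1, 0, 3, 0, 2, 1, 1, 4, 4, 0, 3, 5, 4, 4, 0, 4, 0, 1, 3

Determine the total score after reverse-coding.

Reverse-coded items use 5 − raw:
  item 16: 5 − 4 = 1
  item 22: 5 − 3 = 2
Scored responses: 0, 2, 1, 1, 0, 3, 0, 2, 1, 1, 4, 4, 0, 3, 5, 1, 4, 0, 4, 0, 1, 2
Total = 0 + 2 + 1 + 1 + 0 + 3 + 0 + 2 + 1 + 1 + 4 + 4 + 0 + 3 + 5 + 1 + 4 + 0 + 4 + 0 + 1 + 2 = 39

39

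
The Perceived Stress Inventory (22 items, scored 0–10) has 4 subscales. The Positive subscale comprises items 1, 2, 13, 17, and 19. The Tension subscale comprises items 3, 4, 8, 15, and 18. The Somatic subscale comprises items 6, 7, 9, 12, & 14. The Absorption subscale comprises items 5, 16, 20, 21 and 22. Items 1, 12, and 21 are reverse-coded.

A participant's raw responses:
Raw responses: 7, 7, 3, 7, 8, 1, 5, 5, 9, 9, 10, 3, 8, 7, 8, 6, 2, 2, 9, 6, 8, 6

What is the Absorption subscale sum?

28

Absorption items: 5, 16, 20, 21, 22.
Of these, item 21 is reverse-coded; on a 0–10 scale, reversed = 10 − raw.
  item 5: 8
  item 16: 6
  item 20: 6
  item 21: 10 − 8 = 2
  item 22: 6
Sum = 8 + 6 + 6 + 2 + 6 = 28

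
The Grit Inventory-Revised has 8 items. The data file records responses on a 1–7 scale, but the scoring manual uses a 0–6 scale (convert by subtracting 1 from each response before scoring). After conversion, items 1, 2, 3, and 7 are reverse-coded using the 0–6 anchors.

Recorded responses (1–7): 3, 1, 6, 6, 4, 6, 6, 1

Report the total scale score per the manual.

Convert to 0–6: 2, 0, 5, 5, 3, 5, 5, 0
Reverse-coded (reversed = (0+6) − raw = 6 − raw):
  item 1: 6 − 2 = 4
  item 2: 6 − 0 = 6
  item 3: 6 − 5 = 1
  item 7: 6 − 5 = 1
Scored: 4, 6, 1, 5, 3, 5, 1, 0
Total = 25

25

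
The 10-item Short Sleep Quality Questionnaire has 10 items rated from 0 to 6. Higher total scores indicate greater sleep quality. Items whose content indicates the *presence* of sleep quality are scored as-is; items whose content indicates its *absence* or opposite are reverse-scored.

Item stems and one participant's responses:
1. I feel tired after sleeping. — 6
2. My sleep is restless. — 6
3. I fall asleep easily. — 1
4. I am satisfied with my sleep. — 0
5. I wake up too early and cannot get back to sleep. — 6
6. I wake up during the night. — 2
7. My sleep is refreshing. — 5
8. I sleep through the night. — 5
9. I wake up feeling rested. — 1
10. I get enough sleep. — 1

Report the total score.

17

Items 1, 2, 5, 6 describe the absence/opposite of sleep quality → reverse-score.
reversed = (0+6) − raw = 6 − raw.
  item 1: 6 − 6 = 0
  item 2: 6 − 6 = 0
  item 3: 1
  item 4: 0
  item 5: 6 − 6 = 0
  item 6: 6 − 2 = 4
  item 7: 5
  item 8: 5
  item 9: 1
  item 10: 1
Total = 0 + 0 + 1 + 0 + 0 + 4 + 5 + 5 + 1 + 1 = 17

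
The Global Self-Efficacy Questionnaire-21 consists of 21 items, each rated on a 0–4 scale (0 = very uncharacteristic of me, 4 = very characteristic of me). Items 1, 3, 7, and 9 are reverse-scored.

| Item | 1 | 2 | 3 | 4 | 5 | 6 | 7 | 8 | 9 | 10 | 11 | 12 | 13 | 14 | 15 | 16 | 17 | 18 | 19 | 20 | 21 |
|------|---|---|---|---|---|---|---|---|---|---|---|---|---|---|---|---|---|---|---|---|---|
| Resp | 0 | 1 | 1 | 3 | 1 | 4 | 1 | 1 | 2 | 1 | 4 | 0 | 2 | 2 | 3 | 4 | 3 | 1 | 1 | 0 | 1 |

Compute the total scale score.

44

Reversing items 1, 3, 7, & 9 with 4 − raw:
Total = (4−0) + 1 + (4−1) + 3 + 1 + 4 + (4−1) + 1 + (4−2) + 1 + 4 + 0 + 2 + 2 + 3 + 4 + 3 + 1 + 1 + 0 + 1
      = 4 + 1 + 3 + 3 + 1 + 4 + 3 + 1 + 2 + 1 + 4 + 0 + 2 + 2 + 3 + 4 + 3 + 1 + 1 + 0 + 1 = 44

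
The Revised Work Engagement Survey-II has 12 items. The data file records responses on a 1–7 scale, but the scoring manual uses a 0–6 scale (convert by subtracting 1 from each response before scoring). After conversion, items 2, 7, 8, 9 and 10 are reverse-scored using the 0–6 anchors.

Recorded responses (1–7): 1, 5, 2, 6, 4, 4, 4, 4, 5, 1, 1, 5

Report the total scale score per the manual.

Convert to 0–6: 0, 4, 1, 5, 3, 3, 3, 3, 4, 0, 0, 4
Reverse-coded (reversed = (0+6) − raw = 6 − raw):
  item 2: 6 − 4 = 2
  item 7: 6 − 3 = 3
  item 8: 6 − 3 = 3
  item 9: 6 − 4 = 2
  item 10: 6 − 0 = 6
Scored: 0, 2, 1, 5, 3, 3, 3, 3, 2, 6, 0, 4
Total = 32

32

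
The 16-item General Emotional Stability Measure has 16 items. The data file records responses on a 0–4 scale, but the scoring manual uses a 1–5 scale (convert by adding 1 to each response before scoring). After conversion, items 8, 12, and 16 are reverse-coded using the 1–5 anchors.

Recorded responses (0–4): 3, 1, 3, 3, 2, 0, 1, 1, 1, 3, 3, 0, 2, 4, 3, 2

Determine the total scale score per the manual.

Convert to 1–5: 4, 2, 4, 4, 3, 1, 2, 2, 2, 4, 4, 1, 3, 5, 4, 3
Reverse-coded (on a 1–5 scale, reversed = 6 − raw):
  item 8: 6 − 2 = 4
  item 12: 6 − 1 = 5
  item 16: 6 − 3 = 3
Scored: 4, 2, 4, 4, 3, 1, 2, 4, 2, 4, 4, 5, 3, 5, 4, 3
Total = 54

54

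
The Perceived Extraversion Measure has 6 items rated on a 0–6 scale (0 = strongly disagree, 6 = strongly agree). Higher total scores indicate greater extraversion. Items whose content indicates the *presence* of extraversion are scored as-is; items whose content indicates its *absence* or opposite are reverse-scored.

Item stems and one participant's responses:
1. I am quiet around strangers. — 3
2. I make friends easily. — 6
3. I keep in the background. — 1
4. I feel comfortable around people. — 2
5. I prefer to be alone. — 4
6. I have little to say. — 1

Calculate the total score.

Items 1, 3, 5, 6 describe the absence/opposite of extraversion → reverse-score.
reverse-coded value = 6 − response.
  item 1: 6 − 3 = 3
  item 2: 6
  item 3: 6 − 1 = 5
  item 4: 2
  item 5: 6 − 4 = 2
  item 6: 6 − 1 = 5
Total = 3 + 6 + 5 + 2 + 2 + 5 = 23

23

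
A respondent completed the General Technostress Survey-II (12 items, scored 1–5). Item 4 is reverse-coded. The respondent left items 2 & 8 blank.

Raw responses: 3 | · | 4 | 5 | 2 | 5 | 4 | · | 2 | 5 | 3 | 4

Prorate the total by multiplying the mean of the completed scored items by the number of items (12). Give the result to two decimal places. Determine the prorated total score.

39.60

Reverse-coded (reverse-coded value = 6 − response):
  item 4: 6 − 5 = 1
Completed scored items (10 of 12): 3, 4, 1, 2, 5, 4, 2, 5, 3, 4; sum = 33.
Person mean = 33 / 10 ≈ 3.3000
Prorated total = (33 / 10) × 12 = 39.60 (to 2 dp)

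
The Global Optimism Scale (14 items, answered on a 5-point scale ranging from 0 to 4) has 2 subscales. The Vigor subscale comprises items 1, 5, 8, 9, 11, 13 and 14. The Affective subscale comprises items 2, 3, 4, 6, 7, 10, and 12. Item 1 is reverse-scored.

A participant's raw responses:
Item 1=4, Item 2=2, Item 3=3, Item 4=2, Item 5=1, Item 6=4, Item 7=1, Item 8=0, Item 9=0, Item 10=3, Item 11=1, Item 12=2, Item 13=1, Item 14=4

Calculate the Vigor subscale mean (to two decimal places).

1.00

Vigor items: 1, 5, 8, 9, 11, 13, 14.
Of these, item 1 is reverse-scored; on a 0–4 scale, reversed = 4 − raw.
  item 1: 4 − 4 = 0
  item 5: 1
  item 8: 0
  item 9: 0
  item 11: 1
  item 13: 1
  item 14: 4
Sum = 0 + 1 + 0 + 0 + 1 + 1 + 4 = 7
Mean = 7 / 7 = 1.00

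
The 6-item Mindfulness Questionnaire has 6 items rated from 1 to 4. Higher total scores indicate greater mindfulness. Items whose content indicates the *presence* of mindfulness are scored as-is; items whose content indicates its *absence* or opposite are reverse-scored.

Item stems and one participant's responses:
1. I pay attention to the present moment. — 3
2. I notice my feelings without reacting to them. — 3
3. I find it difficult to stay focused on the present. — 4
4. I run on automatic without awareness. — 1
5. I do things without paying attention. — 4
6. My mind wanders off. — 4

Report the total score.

13

Items 3, 4, 5, 6 describe the absence/opposite of mindfulness → reverse-score.
on a 1–4 scale, reversed = 5 − raw.
  item 1: 3
  item 2: 3
  item 3: 5 − 4 = 1
  item 4: 5 − 1 = 4
  item 5: 5 − 4 = 1
  item 6: 5 − 4 = 1
Total = 3 + 3 + 1 + 4 + 1 + 1 = 13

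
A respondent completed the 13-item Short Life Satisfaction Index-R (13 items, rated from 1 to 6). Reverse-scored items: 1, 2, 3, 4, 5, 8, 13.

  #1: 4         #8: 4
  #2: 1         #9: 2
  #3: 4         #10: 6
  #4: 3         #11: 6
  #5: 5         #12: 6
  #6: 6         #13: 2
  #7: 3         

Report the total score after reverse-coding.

Reversing items 1, 2, 3, 4, 5, 8, & 13 with 7 − raw:
Total = (7−4) + (7−1) + (7−4) + (7−3) + (7−5) + 6 + 3 + (7−4) + 2 + 6 + 6 + 6 + (7−2)
      = 3 + 6 + 3 + 4 + 2 + 6 + 3 + 3 + 2 + 6 + 6 + 6 + 5 = 55

55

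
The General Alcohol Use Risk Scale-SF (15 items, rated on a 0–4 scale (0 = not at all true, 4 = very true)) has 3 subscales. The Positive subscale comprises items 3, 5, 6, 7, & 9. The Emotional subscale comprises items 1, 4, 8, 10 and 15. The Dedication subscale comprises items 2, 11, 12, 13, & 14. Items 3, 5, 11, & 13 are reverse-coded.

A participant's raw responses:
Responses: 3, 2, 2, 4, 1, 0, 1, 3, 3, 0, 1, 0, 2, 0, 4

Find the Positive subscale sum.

9

Positive items: 3, 5, 6, 7, 9.
Of these, items 3 & 5 are reverse-coded; reverse-coded value = 4 − response.
  item 3: 4 − 2 = 2
  item 5: 4 − 1 = 3
  item 6: 0
  item 7: 1
  item 9: 3
Sum = 2 + 3 + 0 + 1 + 3 = 9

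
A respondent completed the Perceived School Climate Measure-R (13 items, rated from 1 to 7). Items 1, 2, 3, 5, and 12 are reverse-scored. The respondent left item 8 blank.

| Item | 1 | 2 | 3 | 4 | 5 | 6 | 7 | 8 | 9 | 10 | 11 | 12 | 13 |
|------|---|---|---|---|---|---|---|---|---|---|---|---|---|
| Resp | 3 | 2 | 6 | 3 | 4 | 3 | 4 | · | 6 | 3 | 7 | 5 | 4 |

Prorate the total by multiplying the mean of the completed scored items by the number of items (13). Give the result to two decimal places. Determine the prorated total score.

54.17

Reverse-coded (reverse-coded value = 8 − response):
  item 1: 8 − 3 = 5
  item 2: 8 − 2 = 6
  item 3: 8 − 6 = 2
  item 5: 8 − 4 = 4
  item 12: 8 − 5 = 3
Completed scored items (12 of 13): 5, 6, 2, 3, 4, 3, 4, 6, 3, 7, 3, 4; sum = 50.
Person mean = 50 / 12 ≈ 4.1667
Prorated total = (50 / 12) × 13 = 54.17 (to 2 dp)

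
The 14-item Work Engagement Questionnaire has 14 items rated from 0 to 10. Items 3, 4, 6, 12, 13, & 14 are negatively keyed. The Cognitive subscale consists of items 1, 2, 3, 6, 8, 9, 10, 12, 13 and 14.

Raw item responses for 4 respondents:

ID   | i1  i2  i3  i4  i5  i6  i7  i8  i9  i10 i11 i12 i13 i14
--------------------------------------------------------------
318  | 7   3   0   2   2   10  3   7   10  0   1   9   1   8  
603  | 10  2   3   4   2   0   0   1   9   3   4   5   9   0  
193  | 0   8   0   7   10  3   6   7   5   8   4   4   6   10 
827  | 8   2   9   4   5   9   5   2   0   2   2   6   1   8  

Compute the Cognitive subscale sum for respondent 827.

Respondent 827 raw: 8, 2, 9, 4, 5, 9, 5, 2, 0, 2, 2, 6, 1, 8.
Cognitive items: 1, 2, 3, 6, 8, 9, 10, 12, 13, 14.
Reverse-coded (reversed = (0+10) − raw = 10 − raw):
  item 1: 8
  item 2: 2
  item 3: 10 − 9 = 1
  item 6: 10 − 9 = 1
  item 8: 2
  item 9: 0
  item 10: 2
  item 12: 10 − 6 = 4
  item 13: 10 − 1 = 9
  item 14: 10 − 8 = 2
Sum = 8 + 2 + 1 + 1 + 2 + 0 + 2 + 4 + 9 + 2 = 31

31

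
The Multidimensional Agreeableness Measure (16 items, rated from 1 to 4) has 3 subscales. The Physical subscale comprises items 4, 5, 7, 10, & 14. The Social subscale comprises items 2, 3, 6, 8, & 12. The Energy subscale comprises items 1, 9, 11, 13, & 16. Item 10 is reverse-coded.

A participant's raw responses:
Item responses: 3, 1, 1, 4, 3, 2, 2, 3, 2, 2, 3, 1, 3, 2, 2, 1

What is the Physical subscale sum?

Physical items: 4, 5, 7, 10, 14.
Of these, item 10 is reverse-coded; reverse-coded value = 5 − response.
  item 4: 4
  item 5: 3
  item 7: 2
  item 10: 5 − 2 = 3
  item 14: 2
Sum = 4 + 3 + 2 + 3 + 2 = 14

14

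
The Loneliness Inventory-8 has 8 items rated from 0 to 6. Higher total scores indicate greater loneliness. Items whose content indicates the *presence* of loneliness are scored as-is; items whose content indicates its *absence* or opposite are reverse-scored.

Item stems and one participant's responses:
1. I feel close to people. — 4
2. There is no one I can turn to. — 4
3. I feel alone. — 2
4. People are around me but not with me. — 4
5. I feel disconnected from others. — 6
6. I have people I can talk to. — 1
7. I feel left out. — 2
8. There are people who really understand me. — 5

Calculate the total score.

Items 1, 6, 8 describe the absence/opposite of loneliness → reverse-score.
on a 0–6 scale, reversed = 6 − raw.
  item 1: 6 − 4 = 2
  item 2: 4
  item 3: 2
  item 4: 4
  item 5: 6
  item 6: 6 − 1 = 5
  item 7: 2
  item 8: 6 − 5 = 1
Total = 2 + 4 + 2 + 4 + 6 + 5 + 2 + 1 = 26

26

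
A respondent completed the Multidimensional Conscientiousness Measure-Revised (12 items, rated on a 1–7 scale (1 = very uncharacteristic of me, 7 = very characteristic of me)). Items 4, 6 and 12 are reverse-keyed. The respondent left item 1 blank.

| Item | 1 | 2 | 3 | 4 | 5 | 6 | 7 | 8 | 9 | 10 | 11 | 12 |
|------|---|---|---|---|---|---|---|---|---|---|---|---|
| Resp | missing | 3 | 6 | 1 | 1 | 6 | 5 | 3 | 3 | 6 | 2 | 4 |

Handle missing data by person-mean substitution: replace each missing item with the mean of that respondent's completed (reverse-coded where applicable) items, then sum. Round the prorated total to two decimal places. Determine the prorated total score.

45.82

Reverse-coded (reversed = (1+7) − raw = 8 − raw):
  item 4: 8 − 1 = 7
  item 6: 8 − 6 = 2
  item 12: 8 − 4 = 4
Completed scored items (11 of 12): 3, 6, 7, 1, 2, 5, 3, 3, 6, 2, 4; sum = 42.
Person mean = 42 / 11 ≈ 3.8182
Prorated total = (42 / 11) × 12 = 45.82 (to 2 dp)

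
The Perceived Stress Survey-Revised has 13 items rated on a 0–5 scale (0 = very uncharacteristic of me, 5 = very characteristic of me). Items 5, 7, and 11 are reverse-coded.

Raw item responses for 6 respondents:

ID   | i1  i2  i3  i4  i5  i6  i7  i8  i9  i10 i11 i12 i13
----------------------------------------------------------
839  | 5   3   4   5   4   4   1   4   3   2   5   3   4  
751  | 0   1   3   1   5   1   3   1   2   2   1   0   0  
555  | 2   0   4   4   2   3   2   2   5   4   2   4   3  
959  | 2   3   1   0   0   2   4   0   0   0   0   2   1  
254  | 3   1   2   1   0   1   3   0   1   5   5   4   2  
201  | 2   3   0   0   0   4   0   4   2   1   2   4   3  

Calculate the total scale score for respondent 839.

42

Respondent 839 raw: 5, 3, 4, 5, 4, 4, 1, 4, 3, 2, 5, 3, 4.
Reverse-coded (reversed = (0+5) − raw = 5 − raw):
  item 1: 5
  item 2: 3
  item 3: 4
  item 4: 5
  item 5: 5 − 4 = 1
  item 6: 4
  item 7: 5 − 1 = 4
  item 8: 4
  item 9: 3
  item 10: 2
  item 11: 5 − 5 = 0
  item 12: 3
  item 13: 4
Sum = 5 + 3 + 4 + 5 + 1 + 4 + 4 + 4 + 3 + 2 + 0 + 3 + 4 = 42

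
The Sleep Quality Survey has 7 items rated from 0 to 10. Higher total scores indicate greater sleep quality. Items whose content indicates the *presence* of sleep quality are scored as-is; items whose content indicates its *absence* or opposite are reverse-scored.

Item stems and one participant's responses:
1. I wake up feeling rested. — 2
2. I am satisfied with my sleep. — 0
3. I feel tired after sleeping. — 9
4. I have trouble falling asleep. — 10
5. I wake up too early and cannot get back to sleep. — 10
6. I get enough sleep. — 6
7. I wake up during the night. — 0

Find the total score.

Items 3, 4, 5, 7 describe the absence/opposite of sleep quality → reverse-score.
reverse-coded value = 10 − response.
  item 1: 2
  item 2: 0
  item 3: 10 − 9 = 1
  item 4: 10 − 10 = 0
  item 5: 10 − 10 = 0
  item 6: 6
  item 7: 10 − 0 = 10
Total = 2 + 0 + 1 + 0 + 0 + 6 + 10 = 19

19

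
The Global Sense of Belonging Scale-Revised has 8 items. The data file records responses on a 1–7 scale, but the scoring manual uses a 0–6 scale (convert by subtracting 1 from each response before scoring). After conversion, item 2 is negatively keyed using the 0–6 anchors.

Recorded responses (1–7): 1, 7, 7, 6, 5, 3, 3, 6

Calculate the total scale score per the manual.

24

Convert to 0–6: 0, 6, 6, 5, 4, 2, 2, 5
Reverse-coded (on a 0–6 scale, reversed = 6 − raw):
  item 2: 6 − 6 = 0
Scored: 0, 0, 6, 5, 4, 2, 2, 5
Total = 24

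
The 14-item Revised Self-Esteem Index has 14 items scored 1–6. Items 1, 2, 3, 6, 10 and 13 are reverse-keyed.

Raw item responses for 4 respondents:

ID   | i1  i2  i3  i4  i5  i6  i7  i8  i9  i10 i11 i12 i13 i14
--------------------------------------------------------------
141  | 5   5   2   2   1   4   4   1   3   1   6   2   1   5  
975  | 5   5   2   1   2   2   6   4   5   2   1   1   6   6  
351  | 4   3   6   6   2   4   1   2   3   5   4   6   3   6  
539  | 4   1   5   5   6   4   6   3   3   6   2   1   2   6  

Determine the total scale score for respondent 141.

Respondent 141 raw: 5, 5, 2, 2, 1, 4, 4, 1, 3, 1, 6, 2, 1, 5.
Reverse-coded (reverse-coded value = 7 − response):
  item 1: 7 − 5 = 2
  item 2: 7 − 5 = 2
  item 3: 7 − 2 = 5
  item 4: 2
  item 5: 1
  item 6: 7 − 4 = 3
  item 7: 4
  item 8: 1
  item 9: 3
  item 10: 7 − 1 = 6
  item 11: 6
  item 12: 2
  item 13: 7 − 1 = 6
  item 14: 5
Sum = 2 + 2 + 5 + 2 + 1 + 3 + 4 + 1 + 3 + 6 + 6 + 2 + 6 + 5 = 48

48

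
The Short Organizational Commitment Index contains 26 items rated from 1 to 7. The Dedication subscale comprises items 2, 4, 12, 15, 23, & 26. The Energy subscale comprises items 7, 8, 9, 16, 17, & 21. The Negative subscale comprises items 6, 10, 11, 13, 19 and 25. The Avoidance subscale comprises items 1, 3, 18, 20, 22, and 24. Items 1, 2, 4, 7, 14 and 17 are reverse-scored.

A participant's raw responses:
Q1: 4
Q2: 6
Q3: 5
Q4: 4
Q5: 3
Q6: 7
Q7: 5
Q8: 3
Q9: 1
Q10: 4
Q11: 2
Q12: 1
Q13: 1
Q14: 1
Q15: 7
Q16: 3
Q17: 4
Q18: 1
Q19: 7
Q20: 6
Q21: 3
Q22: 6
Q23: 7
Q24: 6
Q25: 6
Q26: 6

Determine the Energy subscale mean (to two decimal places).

2.83

Energy items: 7, 8, 9, 16, 17, 21.
Of these, items 7 & 17 are reverse-scored; reverse-coded value = 8 − response.
  item 7: 8 − 5 = 3
  item 8: 3
  item 9: 1
  item 16: 3
  item 17: 8 − 4 = 4
  item 21: 3
Sum = 3 + 3 + 1 + 3 + 4 + 3 = 17
Mean = 17 / 6 = 2.83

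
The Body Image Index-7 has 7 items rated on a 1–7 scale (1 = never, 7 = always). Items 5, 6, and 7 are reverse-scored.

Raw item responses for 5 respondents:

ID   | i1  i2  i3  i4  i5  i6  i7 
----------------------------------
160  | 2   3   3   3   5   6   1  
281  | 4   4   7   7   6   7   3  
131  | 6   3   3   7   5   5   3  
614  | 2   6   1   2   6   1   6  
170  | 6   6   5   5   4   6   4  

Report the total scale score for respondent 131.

Respondent 131 raw: 6, 3, 3, 7, 5, 5, 3.
Reverse-coded (reversed = (1+7) − raw = 8 − raw):
  item 1: 6
  item 2: 3
  item 3: 3
  item 4: 7
  item 5: 8 − 5 = 3
  item 6: 8 − 5 = 3
  item 7: 8 − 3 = 5
Sum = 6 + 3 + 3 + 7 + 3 + 3 + 5 = 30

30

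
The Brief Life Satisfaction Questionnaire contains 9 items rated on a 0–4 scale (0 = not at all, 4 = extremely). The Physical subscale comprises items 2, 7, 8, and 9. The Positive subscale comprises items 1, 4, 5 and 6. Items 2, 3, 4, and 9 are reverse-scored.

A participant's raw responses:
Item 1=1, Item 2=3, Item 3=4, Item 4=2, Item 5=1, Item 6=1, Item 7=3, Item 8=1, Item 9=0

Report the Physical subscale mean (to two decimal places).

Physical items: 2, 7, 8, 9.
Of these, items 2 & 9 are reverse-scored; reversed = (0+4) − raw = 4 − raw.
  item 2: 4 − 3 = 1
  item 7: 3
  item 8: 1
  item 9: 4 − 0 = 4
Sum = 1 + 3 + 1 + 4 = 9
Mean = 9 / 4 = 2.25

2.25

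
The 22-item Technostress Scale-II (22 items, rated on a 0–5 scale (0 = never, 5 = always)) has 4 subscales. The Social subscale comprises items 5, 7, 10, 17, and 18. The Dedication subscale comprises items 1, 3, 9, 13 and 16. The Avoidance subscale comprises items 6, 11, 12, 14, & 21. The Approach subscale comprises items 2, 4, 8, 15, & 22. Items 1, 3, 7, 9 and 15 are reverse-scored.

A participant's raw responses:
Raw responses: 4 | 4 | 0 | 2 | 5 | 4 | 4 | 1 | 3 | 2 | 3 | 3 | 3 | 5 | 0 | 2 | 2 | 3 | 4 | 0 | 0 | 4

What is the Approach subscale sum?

Approach items: 2, 4, 8, 15, 22.
Of these, item 15 is reverse-scored; on a 0–5 scale, reversed = 5 − raw.
  item 2: 4
  item 4: 2
  item 8: 1
  item 15: 5 − 0 = 5
  item 22: 4
Sum = 4 + 2 + 1 + 5 + 4 = 16

16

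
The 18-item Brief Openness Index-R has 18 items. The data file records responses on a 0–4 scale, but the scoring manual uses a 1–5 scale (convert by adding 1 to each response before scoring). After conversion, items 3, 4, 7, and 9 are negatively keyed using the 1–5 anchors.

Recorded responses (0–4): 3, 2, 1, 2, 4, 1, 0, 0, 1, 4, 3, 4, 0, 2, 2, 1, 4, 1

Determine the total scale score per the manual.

Convert to 1–5: 4, 3, 2, 3, 5, 2, 1, 1, 2, 5, 4, 5, 1, 3, 3, 2, 5, 2
Reverse-coded (reversed = (1+5) − raw = 6 − raw):
  item 3: 6 − 2 = 4
  item 4: 6 − 3 = 3
  item 7: 6 − 1 = 5
  item 9: 6 − 2 = 4
Scored: 4, 3, 4, 3, 5, 2, 5, 1, 4, 5, 4, 5, 1, 3, 3, 2, 5, 2
Total = 61

61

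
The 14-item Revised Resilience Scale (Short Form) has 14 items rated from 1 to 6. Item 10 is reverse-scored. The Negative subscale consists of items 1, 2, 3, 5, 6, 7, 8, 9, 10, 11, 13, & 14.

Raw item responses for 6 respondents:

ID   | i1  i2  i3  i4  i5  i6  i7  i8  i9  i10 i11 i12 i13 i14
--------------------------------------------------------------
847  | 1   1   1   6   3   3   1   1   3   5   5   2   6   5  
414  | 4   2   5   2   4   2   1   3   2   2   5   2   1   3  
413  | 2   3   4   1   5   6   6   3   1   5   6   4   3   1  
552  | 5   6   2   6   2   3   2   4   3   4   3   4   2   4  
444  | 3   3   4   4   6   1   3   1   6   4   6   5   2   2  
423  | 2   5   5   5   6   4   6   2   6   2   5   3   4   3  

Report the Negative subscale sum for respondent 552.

39

Respondent 552 raw: 5, 6, 2, 6, 2, 3, 2, 4, 3, 4, 3, 4, 2, 4.
Negative items: 1, 2, 3, 5, 6, 7, 8, 9, 10, 11, 13, 14.
Reverse-coded (reversed = (1+6) − raw = 7 − raw):
  item 1: 5
  item 2: 6
  item 3: 2
  item 5: 2
  item 6: 3
  item 7: 2
  item 8: 4
  item 9: 3
  item 10: 7 − 4 = 3
  item 11: 3
  item 13: 2
  item 14: 4
Sum = 5 + 6 + 2 + 2 + 3 + 2 + 4 + 3 + 3 + 3 + 2 + 4 = 39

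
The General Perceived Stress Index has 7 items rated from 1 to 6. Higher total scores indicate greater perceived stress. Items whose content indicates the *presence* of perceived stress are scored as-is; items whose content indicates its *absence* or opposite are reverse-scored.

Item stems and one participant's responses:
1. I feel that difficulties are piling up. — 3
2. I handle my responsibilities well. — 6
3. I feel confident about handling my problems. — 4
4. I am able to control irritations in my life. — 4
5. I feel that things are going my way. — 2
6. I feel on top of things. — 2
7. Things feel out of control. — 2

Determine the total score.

22

Items 2, 3, 4, 5, 6 describe the absence/opposite of perceived stress → reverse-score.
reversed = (1+6) − raw = 7 − raw.
  item 1: 3
  item 2: 7 − 6 = 1
  item 3: 7 − 4 = 3
  item 4: 7 − 4 = 3
  item 5: 7 − 2 = 5
  item 6: 7 − 2 = 5
  item 7: 2
Total = 3 + 1 + 3 + 3 + 5 + 5 + 2 = 22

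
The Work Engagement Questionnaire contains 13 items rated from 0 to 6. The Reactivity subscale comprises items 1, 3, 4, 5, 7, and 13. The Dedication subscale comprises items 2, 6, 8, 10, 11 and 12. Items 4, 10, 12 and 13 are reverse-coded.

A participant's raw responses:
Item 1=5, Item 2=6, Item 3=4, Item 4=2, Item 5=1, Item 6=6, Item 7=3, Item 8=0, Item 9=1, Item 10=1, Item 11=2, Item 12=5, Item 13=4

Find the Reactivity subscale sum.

Reactivity items: 1, 3, 4, 5, 7, 13.
Of these, items 4 and 13 are reverse-coded; reversed = (0+6) − raw = 6 − raw.
  item 1: 5
  item 3: 4
  item 4: 6 − 2 = 4
  item 5: 1
  item 7: 3
  item 13: 6 − 4 = 2
Sum = 5 + 4 + 4 + 1 + 3 + 2 = 19

19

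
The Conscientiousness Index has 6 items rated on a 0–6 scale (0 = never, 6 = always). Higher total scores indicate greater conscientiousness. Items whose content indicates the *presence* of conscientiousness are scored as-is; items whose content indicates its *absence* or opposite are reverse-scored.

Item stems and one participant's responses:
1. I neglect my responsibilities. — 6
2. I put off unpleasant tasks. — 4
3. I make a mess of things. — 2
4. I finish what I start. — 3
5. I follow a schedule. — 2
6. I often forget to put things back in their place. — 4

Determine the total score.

13

Items 1, 2, 3, 6 describe the absence/opposite of conscientiousness → reverse-score.
on a 0–6 scale, reversed = 6 − raw.
  item 1: 6 − 6 = 0
  item 2: 6 − 4 = 2
  item 3: 6 − 2 = 4
  item 4: 3
  item 5: 2
  item 6: 6 − 4 = 2
Total = 0 + 2 + 4 + 3 + 2 + 2 = 13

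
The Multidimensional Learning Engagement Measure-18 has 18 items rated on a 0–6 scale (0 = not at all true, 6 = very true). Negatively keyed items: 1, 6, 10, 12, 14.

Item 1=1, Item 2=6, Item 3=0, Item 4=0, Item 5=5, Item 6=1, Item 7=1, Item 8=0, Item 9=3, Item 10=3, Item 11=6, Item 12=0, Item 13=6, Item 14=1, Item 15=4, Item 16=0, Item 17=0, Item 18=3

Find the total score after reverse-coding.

58

Reversing items 1, 6, 10, 12 and 14 with 6 − raw:
Total = (6−1) + 6 + 0 + 0 + 5 + (6−1) + 1 + 0 + 3 + (6−3) + 6 + (6−0) + 6 + (6−1) + 4 + 0 + 0 + 3
      = 5 + 6 + 0 + 0 + 5 + 5 + 1 + 0 + 3 + 3 + 6 + 6 + 6 + 5 + 4 + 0 + 0 + 3 = 58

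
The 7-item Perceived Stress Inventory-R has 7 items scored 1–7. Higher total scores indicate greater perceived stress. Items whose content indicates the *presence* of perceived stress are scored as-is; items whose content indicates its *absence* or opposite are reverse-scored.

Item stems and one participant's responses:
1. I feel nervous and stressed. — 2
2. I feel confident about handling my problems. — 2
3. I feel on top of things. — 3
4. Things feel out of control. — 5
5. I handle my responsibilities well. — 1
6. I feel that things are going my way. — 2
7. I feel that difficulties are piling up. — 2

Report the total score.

33

Items 2, 3, 5, 6 describe the absence/opposite of perceived stress → reverse-score.
reversed = (1+7) − raw = 8 − raw.
  item 1: 2
  item 2: 8 − 2 = 6
  item 3: 8 − 3 = 5
  item 4: 5
  item 5: 8 − 1 = 7
  item 6: 8 − 2 = 6
  item 7: 2
Total = 2 + 6 + 5 + 5 + 7 + 6 + 2 = 33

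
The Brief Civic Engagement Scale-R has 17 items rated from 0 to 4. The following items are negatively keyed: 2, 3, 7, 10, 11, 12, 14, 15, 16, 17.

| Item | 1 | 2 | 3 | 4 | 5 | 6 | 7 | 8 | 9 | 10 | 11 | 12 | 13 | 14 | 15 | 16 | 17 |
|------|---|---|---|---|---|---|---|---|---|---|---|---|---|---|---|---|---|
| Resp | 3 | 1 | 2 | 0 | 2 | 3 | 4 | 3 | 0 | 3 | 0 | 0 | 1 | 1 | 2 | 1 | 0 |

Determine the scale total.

Reversing items 2, 3, 7, 10, 11, 12, 14, 15, 16 and 17 with 4 − raw:
Total = 3 + (4−1) + (4−2) + 0 + 2 + 3 + (4−4) + 3 + 0 + (4−3) + (4−0) + (4−0) + 1 + (4−1) + (4−2) + (4−1) + (4−0)
      = 3 + 3 + 2 + 0 + 2 + 3 + 0 + 3 + 0 + 1 + 4 + 4 + 1 + 3 + 2 + 3 + 4 = 38

38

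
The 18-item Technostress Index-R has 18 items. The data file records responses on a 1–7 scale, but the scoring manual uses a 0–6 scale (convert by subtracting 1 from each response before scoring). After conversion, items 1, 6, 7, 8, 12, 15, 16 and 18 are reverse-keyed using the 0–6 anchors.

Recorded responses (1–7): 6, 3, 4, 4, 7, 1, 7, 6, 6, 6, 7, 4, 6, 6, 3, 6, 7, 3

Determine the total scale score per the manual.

66

Convert to 0–6: 5, 2, 3, 3, 6, 0, 6, 5, 5, 5, 6, 3, 5, 5, 2, 5, 6, 2
Reverse-coded (reversed = (0+6) − raw = 6 − raw):
  item 1: 6 − 5 = 1
  item 6: 6 − 0 = 6
  item 7: 6 − 6 = 0
  item 8: 6 − 5 = 1
  item 12: 6 − 3 = 3
  item 15: 6 − 2 = 4
  item 16: 6 − 5 = 1
  item 18: 6 − 2 = 4
Scored: 1, 2, 3, 3, 6, 6, 0, 1, 5, 5, 6, 3, 5, 5, 4, 1, 6, 4
Total = 66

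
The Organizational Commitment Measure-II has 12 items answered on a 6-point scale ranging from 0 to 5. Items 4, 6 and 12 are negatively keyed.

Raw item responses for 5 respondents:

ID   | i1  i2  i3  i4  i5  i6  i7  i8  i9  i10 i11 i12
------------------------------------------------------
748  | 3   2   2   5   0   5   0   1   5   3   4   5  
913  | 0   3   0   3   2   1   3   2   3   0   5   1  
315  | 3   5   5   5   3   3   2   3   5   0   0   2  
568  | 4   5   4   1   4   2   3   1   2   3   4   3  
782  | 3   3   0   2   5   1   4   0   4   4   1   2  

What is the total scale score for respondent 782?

34

Respondent 782 raw: 3, 3, 0, 2, 5, 1, 4, 0, 4, 4, 1, 2.
Reverse-coded (reverse-coded value = 5 − response):
  item 1: 3
  item 2: 3
  item 3: 0
  item 4: 5 − 2 = 3
  item 5: 5
  item 6: 5 − 1 = 4
  item 7: 4
  item 8: 0
  item 9: 4
  item 10: 4
  item 11: 1
  item 12: 5 − 2 = 3
Sum = 3 + 3 + 0 + 3 + 5 + 4 + 4 + 0 + 4 + 4 + 1 + 3 = 34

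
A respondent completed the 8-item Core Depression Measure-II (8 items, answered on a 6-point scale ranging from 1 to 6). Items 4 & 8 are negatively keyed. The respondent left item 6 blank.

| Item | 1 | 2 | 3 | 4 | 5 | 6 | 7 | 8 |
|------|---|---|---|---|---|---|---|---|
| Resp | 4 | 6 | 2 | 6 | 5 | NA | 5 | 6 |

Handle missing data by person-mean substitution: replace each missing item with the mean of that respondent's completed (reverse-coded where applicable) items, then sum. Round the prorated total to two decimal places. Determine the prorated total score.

Reverse-coded (reverse-coded value = 7 − response):
  item 4: 7 − 6 = 1
  item 8: 7 − 6 = 1
Completed scored items (7 of 8): 4, 6, 2, 1, 5, 5, 1; sum = 24.
Person mean = 24 / 7 ≈ 3.4286
Prorated total = (24 / 7) × 8 = 27.43 (to 2 dp)

27.43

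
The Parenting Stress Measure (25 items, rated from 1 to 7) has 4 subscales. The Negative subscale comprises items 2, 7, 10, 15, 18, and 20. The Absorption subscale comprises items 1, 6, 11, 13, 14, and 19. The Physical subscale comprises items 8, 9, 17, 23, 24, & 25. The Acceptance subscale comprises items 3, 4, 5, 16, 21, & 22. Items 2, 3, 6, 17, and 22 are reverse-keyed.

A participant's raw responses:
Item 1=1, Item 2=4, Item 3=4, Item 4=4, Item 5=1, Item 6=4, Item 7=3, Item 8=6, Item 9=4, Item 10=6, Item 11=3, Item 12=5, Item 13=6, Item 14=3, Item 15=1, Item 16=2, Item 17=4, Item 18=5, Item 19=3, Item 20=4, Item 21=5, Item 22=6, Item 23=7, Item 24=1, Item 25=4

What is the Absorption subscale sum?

Absorption items: 1, 6, 11, 13, 14, 19.
Of these, item 6 is reverse-keyed; reverse-coded value = 8 − response.
  item 1: 1
  item 6: 8 − 4 = 4
  item 11: 3
  item 13: 6
  item 14: 3
  item 19: 3
Sum = 1 + 4 + 3 + 6 + 3 + 3 = 20

20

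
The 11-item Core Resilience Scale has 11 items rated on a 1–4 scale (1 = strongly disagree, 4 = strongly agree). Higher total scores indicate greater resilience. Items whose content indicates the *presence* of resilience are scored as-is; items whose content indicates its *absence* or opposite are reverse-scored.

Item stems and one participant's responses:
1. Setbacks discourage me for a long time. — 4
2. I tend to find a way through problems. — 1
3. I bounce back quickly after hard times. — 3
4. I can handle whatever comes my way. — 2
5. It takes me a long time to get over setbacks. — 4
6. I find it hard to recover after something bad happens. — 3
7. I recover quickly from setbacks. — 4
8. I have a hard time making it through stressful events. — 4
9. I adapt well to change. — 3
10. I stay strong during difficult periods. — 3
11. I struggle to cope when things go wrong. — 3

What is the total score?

23

Items 1, 5, 6, 8, 11 describe the absence/opposite of resilience → reverse-score.
reverse-coded value = 5 − response.
  item 1: 5 − 4 = 1
  item 2: 1
  item 3: 3
  item 4: 2
  item 5: 5 − 4 = 1
  item 6: 5 − 3 = 2
  item 7: 4
  item 8: 5 − 4 = 1
  item 9: 3
  item 10: 3
  item 11: 5 − 3 = 2
Total = 1 + 1 + 3 + 2 + 1 + 2 + 4 + 1 + 3 + 3 + 2 = 23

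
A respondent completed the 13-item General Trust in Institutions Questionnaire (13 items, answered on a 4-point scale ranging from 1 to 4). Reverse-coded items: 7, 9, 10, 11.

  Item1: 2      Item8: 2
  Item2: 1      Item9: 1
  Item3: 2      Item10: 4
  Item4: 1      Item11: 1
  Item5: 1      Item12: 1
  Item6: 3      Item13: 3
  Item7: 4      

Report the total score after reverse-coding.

Raw sum = 26. Reverse-coded items: 7, 9, 10, 11; their raw sum = 10.
Each reversal replaces raw with 5 − raw, changing the total by 5 − 2·raw per item.
Total = 26 + 4·5 − 2·10 = 26 + 20 − 20 = 26

26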